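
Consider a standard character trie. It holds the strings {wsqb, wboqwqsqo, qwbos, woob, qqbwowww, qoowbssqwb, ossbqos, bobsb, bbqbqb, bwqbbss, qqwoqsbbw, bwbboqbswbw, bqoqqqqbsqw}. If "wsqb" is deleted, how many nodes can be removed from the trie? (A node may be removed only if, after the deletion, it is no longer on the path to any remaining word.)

3

After clearing the end-marker at "wsqb", prune upward until reaching a node still needed by another word.
The suffix "sqb" (3 nodes) is used only by "wsqb"; the node for "w" still has the child "b", so pruning stops there.
Nodes removed: 3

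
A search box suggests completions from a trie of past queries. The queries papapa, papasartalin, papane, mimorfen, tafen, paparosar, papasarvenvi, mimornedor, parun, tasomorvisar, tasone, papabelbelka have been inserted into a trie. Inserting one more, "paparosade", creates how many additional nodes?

The longest prefix of "paparosade" already in the trie is "paparosa" (length 8).
Each of the 2 remaining characters creates one node.

2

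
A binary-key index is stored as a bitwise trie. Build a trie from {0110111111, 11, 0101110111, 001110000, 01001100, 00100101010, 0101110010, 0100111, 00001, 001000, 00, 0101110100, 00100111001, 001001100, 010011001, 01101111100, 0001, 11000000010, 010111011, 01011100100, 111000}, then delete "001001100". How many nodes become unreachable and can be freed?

2

A node on "001001100"'s path can go only if nothing else ends at it or branches off below it.
The suffix "00" (2 nodes) is used only by "001001100"; the node for "0010011" still has the child "1", so pruning stops there.
Nodes removed: 2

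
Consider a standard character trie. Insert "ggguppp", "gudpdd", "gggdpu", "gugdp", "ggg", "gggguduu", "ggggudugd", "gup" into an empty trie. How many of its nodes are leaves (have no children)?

7

Leaves are exactly the stored words that no other stored word extends.
Those words: "gggdpu", "ggggudugd", "gggguduu", "ggguppp", "gudpdd", "gugdp", "gup"
Leaf count: 7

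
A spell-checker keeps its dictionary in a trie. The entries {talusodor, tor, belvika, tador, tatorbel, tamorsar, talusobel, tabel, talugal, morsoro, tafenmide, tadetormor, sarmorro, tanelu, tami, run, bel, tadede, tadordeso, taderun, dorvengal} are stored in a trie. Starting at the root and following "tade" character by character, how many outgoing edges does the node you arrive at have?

The children of the "tade" node are the distinct next characters among strings starting with "tade".
Characters that immediately follow "tade" among the stored strings: {d, r, t}.
That node has 3 child edges.

3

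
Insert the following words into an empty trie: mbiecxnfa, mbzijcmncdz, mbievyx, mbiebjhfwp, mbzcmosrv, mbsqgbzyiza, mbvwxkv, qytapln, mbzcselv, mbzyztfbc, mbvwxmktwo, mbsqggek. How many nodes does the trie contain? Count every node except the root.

72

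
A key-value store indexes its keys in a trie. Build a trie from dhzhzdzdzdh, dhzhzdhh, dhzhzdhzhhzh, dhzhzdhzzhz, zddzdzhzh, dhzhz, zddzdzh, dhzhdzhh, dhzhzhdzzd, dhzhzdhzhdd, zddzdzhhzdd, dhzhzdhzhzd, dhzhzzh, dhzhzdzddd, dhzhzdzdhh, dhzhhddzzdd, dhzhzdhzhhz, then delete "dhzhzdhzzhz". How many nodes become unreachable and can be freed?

3

A node on "dhzhzdhzzhz"'s path can go only if nothing else ends at it or branches off below it.
The suffix "zhz" (3 nodes) is used only by "dhzhzdhzzhz"; the node for "dhzhzdhz" still has the child "h", so pruning stops there.
Nodes removed: 3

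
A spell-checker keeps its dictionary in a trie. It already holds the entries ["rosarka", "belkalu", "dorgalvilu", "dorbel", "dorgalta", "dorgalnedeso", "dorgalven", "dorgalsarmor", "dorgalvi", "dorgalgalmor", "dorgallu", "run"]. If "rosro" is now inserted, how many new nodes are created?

The longest prefix of "rosro" already in the trie is "ros" (length 3).
Each of the 2 remaining characters creates one node.

2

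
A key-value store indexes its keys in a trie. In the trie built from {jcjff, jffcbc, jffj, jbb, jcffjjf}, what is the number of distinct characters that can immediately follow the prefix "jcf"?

Walk "jcf" from the root, arriving at one node.
Distinct next characters after "jcf": f.
That node has 1 child edge.

1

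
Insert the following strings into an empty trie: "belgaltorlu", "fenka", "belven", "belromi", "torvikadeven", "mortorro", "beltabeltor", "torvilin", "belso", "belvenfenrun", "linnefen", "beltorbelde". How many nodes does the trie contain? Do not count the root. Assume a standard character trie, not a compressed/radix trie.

77

Trace insertions, counting only characters that open a new branch:
  "belgaltorlu" → 11 new (b, e, l, g, a, l, t, o, r, l, u)
  "fenka" → 5 new (f, e, n, k, a)
  "belven" → prefix "bel" already present; 3 new (v, e, n)
  "belromi" → prefix "bel" already present; 4 new (r, o, m, i)
  "torvikadeven" → 12 new (t, o, r, v, i, k, a, d, e, v, e, n)
  "mortorro" → 8 new (m, o, r, t, o, r, r, o)
  "beltabeltor" → prefix "bel" already present; 8 new (t, a, b, e, l, t, o, r)
  "torvilin" → prefix "torvi" already present; 3 new (l, i, n)
  "belso" → prefix "bel" already present; 2 new (s, o)
  "belvenfenrun" → prefix "belven" already present; 6 new (f, e, n, r, u, n)
  "linnefen" → 8 new (l, i, n, n, e, f, e, n)
  "beltorbelde" → prefix "belt" already present; 7 new (o, r, b, e, l, d, e)
Total nodes = 11 + 5 + 3 + 4 + 12 + 8 + 8 + 3 + 2 + 6 + 8 + 7 = 77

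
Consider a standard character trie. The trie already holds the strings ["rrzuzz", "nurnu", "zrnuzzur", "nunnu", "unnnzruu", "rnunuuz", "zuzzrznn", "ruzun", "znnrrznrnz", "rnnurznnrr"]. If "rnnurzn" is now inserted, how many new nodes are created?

0

"rnnurzn" is already a full path in the trie; only an end-marker is added.
No new nodes are needed: 0.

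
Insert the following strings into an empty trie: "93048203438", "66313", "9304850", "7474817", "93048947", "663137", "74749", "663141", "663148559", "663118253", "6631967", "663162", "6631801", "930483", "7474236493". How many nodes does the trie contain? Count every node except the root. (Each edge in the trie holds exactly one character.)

Trace insertions, counting only characters that open a new branch:
  "93048203438" → 11 new (9, 3, 0, 4, 8, 2, 0, 3, 4, 3, 8)
  "66313" → 5 new (6, 6, 3, 1, 3)
  "9304850" → prefix "93048" already present; 2 new (5, 0)
  "7474817" → 7 new (7, 4, 7, 4, 8, 1, 7)
  "93048947" → prefix "93048" already present; 3 new (9, 4, 7)
  "663137" → prefix "66313" already present; 1 new (7)
  "74749" → prefix "7474" already present; 1 new (9)
  "663141" → prefix "6631" already present; 2 new (4, 1)
  "663148559" → prefix "66314" already present; 4 new (8, 5, 5, 9)
  "663118253" → prefix "6631" already present; 5 new (1, 8, 2, 5, 3)
  "6631967" → prefix "6631" already present; 3 new (9, 6, 7)
  "663162" → prefix "6631" already present; 2 new (6, 2)
  "6631801" → prefix "6631" already present; 3 new (8, 0, 1)
  "930483" → prefix "93048" already present; 1 new (3)
  "7474236493" → prefix "7474" already present; 6 new (2, 3, 6, 4, 9, 3)
Total nodes = 11 + 5 + 2 + 7 + 3 + 1 + 1 + 2 + 4 + 5 + 3 + 2 + 3 + 1 + 6 = 56

56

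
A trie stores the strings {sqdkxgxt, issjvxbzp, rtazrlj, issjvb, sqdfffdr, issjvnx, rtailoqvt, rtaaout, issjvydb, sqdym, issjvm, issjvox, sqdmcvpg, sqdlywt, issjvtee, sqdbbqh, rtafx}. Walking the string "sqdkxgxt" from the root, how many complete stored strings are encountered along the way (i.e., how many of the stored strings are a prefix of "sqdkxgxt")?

Walk "sqdkxgxt" from the root; an end-of-word marker is hit whenever a stored word is a prefix of "sqdkxgxt".
Prefixes of the query that are stored words: "sqdkxgxt"
Count: 1

1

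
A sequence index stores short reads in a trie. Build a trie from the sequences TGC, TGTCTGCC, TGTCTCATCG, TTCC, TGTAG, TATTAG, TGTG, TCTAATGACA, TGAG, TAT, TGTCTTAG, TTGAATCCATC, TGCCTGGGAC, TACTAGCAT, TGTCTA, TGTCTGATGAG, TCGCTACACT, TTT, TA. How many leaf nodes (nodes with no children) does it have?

A leaf is a node with no children — equivalently, the end of a word that is not a proper prefix of any other stored word.
Those words: "TACTAGCAT", "TATTAG", "TCGCTACACT", "TCTAATGACA", "TGAG", "TGCCTGGGAC", "TGTAG", "TGTCTA", "TGTCTCATCG", "TGTCTGATGAG", "TGTCTGCC", "TGTCTTAG", "TGTG", "TTCC", "TTGAATCCATC", "TTT"
Leaf count: 16

16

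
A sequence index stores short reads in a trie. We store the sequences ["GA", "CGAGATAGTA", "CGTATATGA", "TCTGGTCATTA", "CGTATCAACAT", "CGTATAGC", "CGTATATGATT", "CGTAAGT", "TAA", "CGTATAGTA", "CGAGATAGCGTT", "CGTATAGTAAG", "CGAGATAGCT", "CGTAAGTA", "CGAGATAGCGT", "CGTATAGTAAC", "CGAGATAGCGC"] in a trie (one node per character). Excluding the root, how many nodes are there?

57

Count nodes per top-level branch (shared prefixes stored once):
  'C'-branch (CGAGATAGCGC, CGAGATAGCGT, CGAGATAGCGTT, CGAGATAGCT, CGAGATAGTA, CGTAAGT, CGTAAGTA, CGTATAGC, CGTATAGTA, CGTATAGTAAC, CGTATAGTAAG, CGTATATGA, CGTATATGATT, CGTATCAACAT): 42 nodes
  'G'-branch (GA): 2 nodes
  'T'-branch (TAA, TCTGGTCATTA): 13 nodes
Sum: 57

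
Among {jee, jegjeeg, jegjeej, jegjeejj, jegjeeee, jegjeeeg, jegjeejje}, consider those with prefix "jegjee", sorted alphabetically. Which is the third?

jegjeeg

DFS of the "jegjee" subtree visits, in order: "jegjeeee", "jegjeeeg", "jegjeeg", "jegjeej", "jegjeejj", "jegjeejje"
Position 3: jegjeeg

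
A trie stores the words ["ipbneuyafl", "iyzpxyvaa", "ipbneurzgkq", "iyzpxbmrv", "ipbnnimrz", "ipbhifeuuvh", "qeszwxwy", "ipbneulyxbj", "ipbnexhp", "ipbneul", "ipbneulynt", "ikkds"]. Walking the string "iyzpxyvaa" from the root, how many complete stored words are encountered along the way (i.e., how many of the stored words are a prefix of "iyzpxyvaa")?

1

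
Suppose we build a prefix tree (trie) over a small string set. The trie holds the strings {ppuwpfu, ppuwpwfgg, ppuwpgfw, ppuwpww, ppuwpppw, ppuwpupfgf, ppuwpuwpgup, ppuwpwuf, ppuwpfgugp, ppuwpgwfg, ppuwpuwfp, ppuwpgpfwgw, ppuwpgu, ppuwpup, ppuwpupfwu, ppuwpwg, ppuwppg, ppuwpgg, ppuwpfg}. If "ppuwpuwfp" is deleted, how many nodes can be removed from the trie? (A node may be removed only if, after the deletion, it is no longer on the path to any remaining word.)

A node on "ppuwpuwfp"'s path can go only if nothing else ends at it or branches off below it.
The suffix "fp" (2 nodes) is used only by "ppuwpuwfp"; the node for "ppuwpuw" still has the child "p", so pruning stops there.
Nodes removed: 2

2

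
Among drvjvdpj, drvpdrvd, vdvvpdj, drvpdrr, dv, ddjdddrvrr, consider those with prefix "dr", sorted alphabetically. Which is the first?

drvjvdpj

Words with prefix "dr", in lexicographic order: "drvjvdpj", "drvpdrr", "drvpdrvd"
The 1st is drvjvdpj.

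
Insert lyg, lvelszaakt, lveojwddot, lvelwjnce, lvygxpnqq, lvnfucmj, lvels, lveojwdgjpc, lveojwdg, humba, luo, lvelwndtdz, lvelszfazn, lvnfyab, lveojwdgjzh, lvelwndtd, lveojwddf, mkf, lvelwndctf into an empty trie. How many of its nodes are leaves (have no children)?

16

A leaf is a node with no children — equivalently, the end of a word that is not a proper prefix of any other stored word.
Those words: "humba", "luo", "lvelszaakt", "lvelszfazn", "lvelwjnce", "lvelwndctf", "lvelwndtdz", "lveojwddf", "lveojwddot", "lveojwdgjpc", "lveojwdgjzh", "lvnfucmj", "lvnfyab", "lvygxpnqq", "lyg", "mkf"
Leaf count: 16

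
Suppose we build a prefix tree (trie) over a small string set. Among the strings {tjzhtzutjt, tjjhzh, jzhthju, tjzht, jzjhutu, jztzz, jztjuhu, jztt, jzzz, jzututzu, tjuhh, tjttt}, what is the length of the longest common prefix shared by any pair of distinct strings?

5

Look for the deepest trie node that still has at least two words in its subtree.
e.g. "tjzht" and "tjzhtzutjt" share the prefix "tjzht" of length 5; no pair shares a longer one.
Longest shared-prefix length: 5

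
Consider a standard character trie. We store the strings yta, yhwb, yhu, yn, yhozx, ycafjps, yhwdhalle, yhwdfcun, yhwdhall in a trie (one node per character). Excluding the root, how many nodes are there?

27

For each word, the new-node count is its length minus the longest prefix already in the trie:
  "yta" → 3 new (y, t, a)
  "yhwb" → prefix "y" already present; 3 new (h, w, b)
  "yhu" → prefix "yh" already present; 1 new (u)
  "yn" → prefix "y" already present; 1 new (n)
  "yhozx" → prefix "yh" already present; 3 new (o, z, x)
  "ycafjps" → prefix "y" already present; 6 new (c, a, f, j, p, s)
  "yhwdhalle" → prefix "yhw" already present; 6 new (d, h, a, l, l, e)
  "yhwdfcun" → prefix "yhwd" already present; 4 new (f, c, u, n)
  "yhwdhall" → prefix "yhwdhall" already present; 0 new (none)
Total nodes = 3 + 3 + 1 + 1 + 3 + 6 + 6 + 4 + 0 = 27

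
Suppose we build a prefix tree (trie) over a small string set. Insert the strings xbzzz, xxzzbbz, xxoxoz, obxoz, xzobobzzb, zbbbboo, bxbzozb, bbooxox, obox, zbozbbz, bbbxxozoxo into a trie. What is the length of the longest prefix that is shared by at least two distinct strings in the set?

The deepest shared node is where two words last agree before diverging.
e.g. "bbbxxozoxo" and "bbooxox" share the prefix "bb" of length 2; no pair shares a longer one.
Longest shared-prefix length: 2

2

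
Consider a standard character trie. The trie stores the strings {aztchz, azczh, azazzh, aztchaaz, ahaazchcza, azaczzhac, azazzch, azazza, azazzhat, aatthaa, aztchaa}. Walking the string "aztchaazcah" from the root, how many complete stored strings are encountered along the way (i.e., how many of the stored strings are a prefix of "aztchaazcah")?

2

Walk "aztchaazcah" from the root; an end-of-word marker is hit whenever a stored word is a prefix of "aztchaazcah".
Prefixes of the query that are stored words: "aztchaa", "aztchaaz"
Count: 2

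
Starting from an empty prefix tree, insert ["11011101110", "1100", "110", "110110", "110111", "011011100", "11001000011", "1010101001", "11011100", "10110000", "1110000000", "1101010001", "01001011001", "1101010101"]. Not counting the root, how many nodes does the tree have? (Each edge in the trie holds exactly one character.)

70

Count nodes per top-level branch (shared prefixes stored once):
  '0'-branch (01001011001, 011011100): 18 nodes
  '1'-branch (1010101001, 10110000, 110, 1100, 11001000011, 1101010001, 1101010101, 110110, 110111, 11011100, 11011101110, 1110000000): 52 nodes
Sum: 70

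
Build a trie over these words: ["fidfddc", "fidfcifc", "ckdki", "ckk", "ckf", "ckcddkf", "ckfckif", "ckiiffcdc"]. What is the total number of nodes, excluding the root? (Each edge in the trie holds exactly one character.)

For each word, the new-node count is its length minus the longest prefix already in the trie:
  "fidfddc" → 7 new (f, i, d, f, d, d, c)
  "fidfcifc" → prefix "fidf" already present; 4 new (c, i, f, c)
  "ckdki" → 5 new (c, k, d, k, i)
  "ckk" → prefix "ck" already present; 1 new (k)
  "ckf" → prefix "ck" already present; 1 new (f)
  "ckcddkf" → prefix "ck" already present; 5 new (c, d, d, k, f)
  "ckfckif" → prefix "ckf" already present; 4 new (c, k, i, f)
  "ckiiffcdc" → prefix "ck" already present; 7 new (i, i, f, f, c, d, c)
Total nodes = 7 + 4 + 5 + 1 + 1 + 5 + 4 + 7 = 34

34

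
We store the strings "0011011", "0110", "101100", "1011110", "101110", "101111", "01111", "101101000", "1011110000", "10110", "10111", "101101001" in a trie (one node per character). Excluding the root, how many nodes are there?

Insert word by word; a character creates a node only if that edge doesn't already exist:
  "0011011" → 7 new (0, 0, 1, 1, 0, 1, 1)
  "0110" → prefix "0" already present; 3 new (1, 1, 0)
  "101100" → 6 new (1, 0, 1, 1, 0, 0)
  "1011110" → prefix "1011" already present; 3 new (1, 1, 0)
  "101110" → prefix "10111" already present; 1 new (0)
  "101111" → prefix "101111" already present; 0 new (none)
  "01111" → prefix "011" already present; 2 new (1, 1)
  "101101000" → prefix "10110" already present; 4 new (1, 0, 0, 0)
  "1011110000" → prefix "1011110" already present; 3 new (0, 0, 0)
  "10110" → prefix "10110" already present; 0 new (none)
  "10111" → prefix "10111" already present; 0 new (none)
  "101101001" → prefix "10110100" already present; 1 new (1)
Total nodes = 7 + 3 + 6 + 3 + 1 + 0 + 2 + 4 + 3 + 0 + 0 + 1 = 30

30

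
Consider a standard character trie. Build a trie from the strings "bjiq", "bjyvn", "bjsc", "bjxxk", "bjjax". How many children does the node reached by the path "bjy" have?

1

The children of the "bjy" node are the distinct next characters among strings starting with "bjy".
Distinct next characters after "bjy": v.
That node has 1 child edge.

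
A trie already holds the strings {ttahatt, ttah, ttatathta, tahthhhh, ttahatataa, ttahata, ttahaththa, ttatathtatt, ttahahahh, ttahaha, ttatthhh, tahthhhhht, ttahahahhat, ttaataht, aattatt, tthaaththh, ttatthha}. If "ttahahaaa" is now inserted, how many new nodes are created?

2

Walking "ttahahaaa" from the root, the first 7 characters ("ttahaha") follow existing edges; "a" is the first miss.
Each of the 2 remaining characters creates one node.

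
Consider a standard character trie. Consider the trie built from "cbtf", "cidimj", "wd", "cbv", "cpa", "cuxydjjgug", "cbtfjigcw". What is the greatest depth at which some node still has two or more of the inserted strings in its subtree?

Equivalently: take the maximum, over all pairs, of their longest common prefix length.
e.g. "cbtf" and "cbtfjigcw" share the prefix "cbtf" of length 4; no pair shares a longer one.
Longest shared-prefix length: 4

4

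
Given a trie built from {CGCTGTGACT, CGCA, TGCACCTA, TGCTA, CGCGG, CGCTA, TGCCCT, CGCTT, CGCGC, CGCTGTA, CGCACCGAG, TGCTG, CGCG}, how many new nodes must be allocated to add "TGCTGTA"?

Walking "TGCTGTA" from the root, the first 5 characters ("TGCTG") follow existing edges; "T" is the first miss.
Each of the 2 remaining characters creates one node.

2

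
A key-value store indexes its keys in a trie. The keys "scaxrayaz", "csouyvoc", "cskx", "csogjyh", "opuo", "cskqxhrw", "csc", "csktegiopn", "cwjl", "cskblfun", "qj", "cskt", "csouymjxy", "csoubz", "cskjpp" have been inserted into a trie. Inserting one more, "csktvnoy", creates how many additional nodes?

4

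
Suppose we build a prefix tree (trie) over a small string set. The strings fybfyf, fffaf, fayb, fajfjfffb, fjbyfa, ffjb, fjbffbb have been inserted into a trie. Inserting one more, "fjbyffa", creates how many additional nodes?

2

The longest prefix of "fjbyffa" already in the trie is "fjbyf" (length 5).
Each of the 2 remaining characters creates one node.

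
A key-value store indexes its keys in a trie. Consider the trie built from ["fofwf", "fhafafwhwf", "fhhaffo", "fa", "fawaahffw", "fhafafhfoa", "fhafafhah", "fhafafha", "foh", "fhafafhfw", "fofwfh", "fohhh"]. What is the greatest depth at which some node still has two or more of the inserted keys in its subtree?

Equivalently: take the maximum, over all pairs, of their longest common prefix length.
"fhafafha" and "fhafafhah" agree on "fhafafha" (8 characters) before diverging; nothing deeper is shared.
Longest shared-prefix length: 8

8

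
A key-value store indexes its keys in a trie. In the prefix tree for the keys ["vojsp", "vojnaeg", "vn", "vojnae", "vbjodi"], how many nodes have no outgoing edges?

Leaves are exactly the stored words that no other stored word extends.
Those words: "vbjodi", "vn", "vojnaeg", "vojsp"
Leaf count: 4

4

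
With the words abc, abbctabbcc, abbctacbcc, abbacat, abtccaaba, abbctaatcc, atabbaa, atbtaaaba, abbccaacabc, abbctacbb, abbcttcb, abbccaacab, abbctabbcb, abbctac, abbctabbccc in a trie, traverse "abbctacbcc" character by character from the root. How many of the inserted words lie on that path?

Check each prefix of "abbctacbcc" against the stored set — each match is an end-marker on the path.
Prefixes of the query that are stored words: "abbctac", "abbctacbcc"
Count: 2

2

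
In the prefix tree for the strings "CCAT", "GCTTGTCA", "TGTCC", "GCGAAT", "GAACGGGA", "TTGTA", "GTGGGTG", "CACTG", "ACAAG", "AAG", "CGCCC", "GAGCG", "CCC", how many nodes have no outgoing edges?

13

A leaf is a node with no children — equivalently, the end of a word that is not a proper prefix of any other stored word.
Those words: "AAG", "ACAAG", "CACTG", "CCAT", "CCC", "CGCCC", "GAACGGGA", "GAGCG", "GCGAAT", "GCTTGTCA", "GTGGGTG", "TGTCC", "TTGTA"
Leaf count: 13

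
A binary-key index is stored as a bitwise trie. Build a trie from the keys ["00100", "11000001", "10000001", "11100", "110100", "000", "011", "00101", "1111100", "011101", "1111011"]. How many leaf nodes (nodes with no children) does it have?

Leaves are exactly the stored words that no other stored word extends.
Those words: "000", "00100", "00101", "011101", "10000001", "11000001", "110100", "11100", "1111011", "1111100"
Leaf count: 10

10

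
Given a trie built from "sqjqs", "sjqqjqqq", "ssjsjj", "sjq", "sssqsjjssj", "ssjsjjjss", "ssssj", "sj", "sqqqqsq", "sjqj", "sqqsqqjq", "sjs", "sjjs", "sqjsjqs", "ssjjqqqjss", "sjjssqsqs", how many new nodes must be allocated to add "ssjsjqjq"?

"ssjsj" is already a path in the trie; the remaining "qjq" must be added.
Each of the 3 remaining characters creates one node.

3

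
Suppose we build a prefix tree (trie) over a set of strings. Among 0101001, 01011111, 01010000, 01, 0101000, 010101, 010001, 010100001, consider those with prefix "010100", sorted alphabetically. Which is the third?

DFS of the "010100" subtree visits, in order: "0101000", "01010000", "010100001", "0101001"
The 3rd is 010100001.

010100001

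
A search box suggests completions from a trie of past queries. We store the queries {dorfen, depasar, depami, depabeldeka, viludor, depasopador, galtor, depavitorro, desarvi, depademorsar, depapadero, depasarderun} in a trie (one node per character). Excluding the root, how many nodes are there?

Trace insertions, counting only characters that open a new branch:
  "dorfen" → 6 new (d, o, r, f, e, n)
  "depasar" → prefix "d" already present; 6 new (e, p, a, s, a, r)
  "depami" → prefix "depa" already present; 2 new (m, i)
  "depabeldeka" → prefix "depa" already present; 7 new (b, e, l, d, e, k, a)
  "viludor" → 7 new (v, i, l, u, d, o, r)
  "depasopador" → prefix "depas" already present; 6 new (o, p, a, d, o, r)
  "galtor" → 6 new (g, a, l, t, o, r)
  "depavitorro" → prefix "depa" already present; 7 new (v, i, t, o, r, r, o)
  "desarvi" → prefix "de" already present; 5 new (s, a, r, v, i)
  "depademorsar" → prefix "depa" already present; 8 new (d, e, m, o, r, s, a, r)
  "depapadero" → prefix "depa" already present; 6 new (p, a, d, e, r, o)
  "depasarderun" → prefix "depasar" already present; 5 new (d, e, r, u, n)
Total nodes = 6 + 6 + 2 + 7 + 7 + 6 + 6 + 7 + 5 + 8 + 6 + 5 = 71

71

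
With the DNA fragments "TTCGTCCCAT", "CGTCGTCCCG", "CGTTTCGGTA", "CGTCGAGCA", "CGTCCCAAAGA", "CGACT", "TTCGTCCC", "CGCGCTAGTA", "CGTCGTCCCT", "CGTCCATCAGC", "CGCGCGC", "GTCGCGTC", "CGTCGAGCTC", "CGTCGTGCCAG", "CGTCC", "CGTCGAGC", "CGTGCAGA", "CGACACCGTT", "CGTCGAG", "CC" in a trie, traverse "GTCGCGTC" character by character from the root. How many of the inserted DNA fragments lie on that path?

1

Check each prefix of "GTCGCGTC" against the stored set — each match is an end-marker on the path.
Prefixes of the query that are stored words: "GTCGCGTC"
Count: 1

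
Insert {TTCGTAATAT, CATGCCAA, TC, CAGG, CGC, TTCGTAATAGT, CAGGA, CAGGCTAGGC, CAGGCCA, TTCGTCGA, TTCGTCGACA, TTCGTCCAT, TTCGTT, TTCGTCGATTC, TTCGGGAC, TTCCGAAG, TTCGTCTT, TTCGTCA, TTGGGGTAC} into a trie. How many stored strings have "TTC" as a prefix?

Traverse to the node for "TTC", then collect every word in that subtree.
Matches: "TTCCGAAG", "TTCGGGAC", "TTCGTAATAGT", "TTCGTAATAT", "TTCGTCA", "TTCGTCCAT", "TTCGTCGA", "TTCGTCGACA", "TTCGTCGATTC", "TTCGTCTT", "TTCGTT"
Count: 11

11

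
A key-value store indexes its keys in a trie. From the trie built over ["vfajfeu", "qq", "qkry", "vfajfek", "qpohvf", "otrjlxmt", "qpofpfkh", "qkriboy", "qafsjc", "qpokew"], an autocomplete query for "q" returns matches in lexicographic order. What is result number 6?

Words with prefix "q", in lexicographic order: "qafsjc", "qkriboy", "qkry", "qpofpfkh", "qpohvf", "qpokew", "qq"
The 6th is qpokew.

qpokew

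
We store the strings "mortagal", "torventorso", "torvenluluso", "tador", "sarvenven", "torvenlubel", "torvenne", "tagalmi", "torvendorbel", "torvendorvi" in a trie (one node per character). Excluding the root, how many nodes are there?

Insert word by word; a character creates a node only if that edge doesn't already exist:
  "mortagal" → 8 new (m, o, r, t, a, g, a, l)
  "torventorso" → 11 new (t, o, r, v, e, n, t, o, r, s, o)
  "torvenluluso" → prefix "torven" already present; 6 new (l, u, l, u, s, o)
  "tador" → prefix "t" already present; 4 new (a, d, o, r)
  "sarvenven" → 9 new (s, a, r, v, e, n, v, e, n)
  "torvenlubel" → prefix "torvenlu" already present; 3 new (b, e, l)
  "torvenne" → prefix "torven" already present; 2 new (n, e)
  "tagalmi" → prefix "ta" already present; 5 new (g, a, l, m, i)
  "torvendorbel" → prefix "torven" already present; 6 new (d, o, r, b, e, l)
  "torvendorvi" → prefix "torvendor" already present; 2 new (v, i)
Total nodes = 8 + 11 + 6 + 4 + 9 + 3 + 2 + 5 + 6 + 2 = 56

56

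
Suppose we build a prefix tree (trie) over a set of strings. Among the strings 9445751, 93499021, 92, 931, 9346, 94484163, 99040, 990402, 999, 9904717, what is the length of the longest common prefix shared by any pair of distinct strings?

Equivalently: take the maximum, over all pairs, of their longest common prefix length.
"99040" and "990402" agree on "99040" (5 characters) before diverging; nothing deeper is shared.
Longest shared-prefix length: 5

5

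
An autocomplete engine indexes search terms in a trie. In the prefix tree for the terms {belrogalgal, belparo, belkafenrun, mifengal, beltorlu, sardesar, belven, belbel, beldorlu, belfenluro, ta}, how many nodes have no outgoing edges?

11

A leaf is a node with no children — equivalently, the end of a word that is not a proper prefix of any other stored word.
Those words: "belbel", "beldorlu", "belfenluro", "belkafenrun", "belparo", "belrogalgal", "beltorlu", "belven", "mifengal", "sardesar", "ta"
Leaf count: 11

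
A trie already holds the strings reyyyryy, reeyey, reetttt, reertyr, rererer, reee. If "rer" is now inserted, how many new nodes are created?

0

Every character of "rer" already lies on an existing path (it is a prefix of some stored word).
No new nodes are needed: 0.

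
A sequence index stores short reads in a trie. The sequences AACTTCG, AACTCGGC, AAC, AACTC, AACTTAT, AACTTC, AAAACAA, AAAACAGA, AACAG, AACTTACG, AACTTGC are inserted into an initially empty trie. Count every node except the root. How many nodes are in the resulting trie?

Count nodes per top-level branch (shared prefixes stored once):
  'A'-branch (AAAACAA, AAAACAGA, AAC, AACAG, AACTC, AACTCGGC, AACTTACG, AACTTAT, AACTTC, AACTTCG, AACTTGC): 26 nodes
Sum: 26

26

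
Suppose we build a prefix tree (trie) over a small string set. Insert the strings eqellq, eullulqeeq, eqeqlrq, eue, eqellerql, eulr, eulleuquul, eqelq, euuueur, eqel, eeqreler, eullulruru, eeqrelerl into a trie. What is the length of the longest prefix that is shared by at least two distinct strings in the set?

8

Equivalently: take the maximum, over all pairs, of their longest common prefix length.
e.g. "eeqreler" and "eeqrelerl" share the prefix "eeqreler" of length 8; no pair shares a longer one.
Longest shared-prefix length: 8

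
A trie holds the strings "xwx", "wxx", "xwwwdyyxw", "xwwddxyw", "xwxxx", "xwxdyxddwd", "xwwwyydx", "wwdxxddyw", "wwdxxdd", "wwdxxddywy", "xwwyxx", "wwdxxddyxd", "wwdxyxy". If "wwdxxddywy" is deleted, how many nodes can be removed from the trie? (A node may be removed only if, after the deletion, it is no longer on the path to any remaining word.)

A node on "wwdxxddywy"'s path can go only if nothing else ends at it or branches off below it.
The suffix "y" (1 node) is used only by "wwdxxddywy"; "wwdxxddyw" is itself a stored word, so pruning stops there.
Nodes removed: 1

1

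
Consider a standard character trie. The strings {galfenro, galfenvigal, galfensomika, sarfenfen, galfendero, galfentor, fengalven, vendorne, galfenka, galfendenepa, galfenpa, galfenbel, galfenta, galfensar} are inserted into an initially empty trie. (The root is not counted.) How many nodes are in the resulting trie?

For each word, the new-node count is its length minus the longest prefix already in the trie:
  "galfenro" → 8 new (g, a, l, f, e, n, r, o)
  "galfenvigal" → prefix "galfen" already present; 5 new (v, i, g, a, l)
  "galfensomika" → prefix "galfen" already present; 6 new (s, o, m, i, k, a)
  "sarfenfen" → 9 new (s, a, r, f, e, n, f, e, n)
  "galfendero" → prefix "galfen" already present; 4 new (d, e, r, o)
  "galfentor" → prefix "galfen" already present; 3 new (t, o, r)
  "fengalven" → 9 new (f, e, n, g, a, l, v, e, n)
  "vendorne" → 8 new (v, e, n, d, o, r, n, e)
  "galfenka" → prefix "galfen" already present; 2 new (k, a)
  "galfendenepa" → prefix "galfende" already present; 4 new (n, e, p, a)
  "galfenpa" → prefix "galfen" already present; 2 new (p, a)
  "galfenbel" → prefix "galfen" already present; 3 new (b, e, l)
  "galfenta" → prefix "galfent" already present; 1 new (a)
  "galfensar" → prefix "galfens" already present; 2 new (a, r)
Total nodes = 8 + 5 + 6 + 9 + 4 + 3 + 9 + 8 + 2 + 4 + 2 + 3 + 1 + 2 = 66

66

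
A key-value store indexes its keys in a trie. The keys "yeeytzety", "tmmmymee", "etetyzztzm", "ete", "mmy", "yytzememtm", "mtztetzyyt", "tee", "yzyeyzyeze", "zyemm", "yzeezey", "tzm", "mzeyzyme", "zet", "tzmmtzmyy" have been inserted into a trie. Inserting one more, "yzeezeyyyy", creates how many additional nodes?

3

The longest prefix of "yzeezeyyyy" already in the trie is "yzeezey" (length 7).
New nodes needed: |"yzeezeyyyy"| − 7 = 10 − 7 = 3.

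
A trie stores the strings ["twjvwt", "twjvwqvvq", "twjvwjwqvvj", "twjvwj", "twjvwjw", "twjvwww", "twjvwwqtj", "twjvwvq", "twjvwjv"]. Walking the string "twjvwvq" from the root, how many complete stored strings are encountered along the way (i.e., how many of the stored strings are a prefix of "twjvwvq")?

1

Walk "twjvwvq" from the root; an end-of-word marker is hit whenever a stored word is a prefix of "twjvwvq".
Prefixes of the query that are stored words: "twjvwvq"
Count: 1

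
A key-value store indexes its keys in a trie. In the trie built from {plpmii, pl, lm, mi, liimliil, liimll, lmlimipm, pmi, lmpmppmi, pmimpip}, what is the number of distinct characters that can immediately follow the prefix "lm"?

2

Follow the path "lm" to its node, then look at its outgoing edges.
Distinct next characters after "lm": l, p.
That node has 2 child edges.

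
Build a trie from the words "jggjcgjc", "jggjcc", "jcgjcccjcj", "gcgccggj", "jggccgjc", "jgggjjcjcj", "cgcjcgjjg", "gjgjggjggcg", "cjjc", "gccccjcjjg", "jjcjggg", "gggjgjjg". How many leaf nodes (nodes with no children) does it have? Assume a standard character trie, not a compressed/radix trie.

12

A leaf is a node with no children — equivalently, the end of a word that is not a proper prefix of any other stored word.
Those words: "cgcjcgjjg", "cjjc", "gccccjcjjg", "gcgccggj", "gggjgjjg", "gjgjggjggcg", "jcgjcccjcj", "jggccgjc", "jgggjjcjcj", "jggjcc", "jggjcgjc", "jjcjggg"
Leaf count: 12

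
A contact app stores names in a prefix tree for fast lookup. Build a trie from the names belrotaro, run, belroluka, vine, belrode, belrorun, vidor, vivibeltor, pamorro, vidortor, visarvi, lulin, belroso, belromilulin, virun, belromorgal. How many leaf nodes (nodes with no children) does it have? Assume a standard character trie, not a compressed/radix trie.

A leaf is a node with no children — equivalently, the end of a word that is not a proper prefix of any other stored word.
Those words: "belrode", "belroluka", "belromilulin", "belromorgal", "belrorun", "belroso", "belrotaro", "lulin", "pamorro", "run", "vidortor", "vine", "virun", "visarvi", "vivibeltor"
Leaf count: 15

15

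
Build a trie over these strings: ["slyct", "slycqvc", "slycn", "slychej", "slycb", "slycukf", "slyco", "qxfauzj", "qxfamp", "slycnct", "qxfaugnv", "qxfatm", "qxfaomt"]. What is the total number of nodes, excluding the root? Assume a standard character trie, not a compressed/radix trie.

36

Insert word by word; a character creates a node only if that edge doesn't already exist:
  "slyct" → 5 new (s, l, y, c, t)
  "slycqvc" → prefix "slyc" already present; 3 new (q, v, c)
  "slycn" → prefix "slyc" already present; 1 new (n)
  "slychej" → prefix "slyc" already present; 3 new (h, e, j)
  "slycb" → prefix "slyc" already present; 1 new (b)
  "slycukf" → prefix "slyc" already present; 3 new (u, k, f)
  "slyco" → prefix "slyc" already present; 1 new (o)
  "qxfauzj" → 7 new (q, x, f, a, u, z, j)
  "qxfamp" → prefix "qxfa" already present; 2 new (m, p)
  "slycnct" → prefix "slycn" already present; 2 new (c, t)
  "qxfaugnv" → prefix "qxfau" already present; 3 new (g, n, v)
  "qxfatm" → prefix "qxfa" already present; 2 new (t, m)
  "qxfaomt" → prefix "qxfa" already present; 3 new (o, m, t)
Total nodes = 5 + 3 + 1 + 3 + 1 + 3 + 1 + 7 + 2 + 2 + 3 + 2 + 3 = 36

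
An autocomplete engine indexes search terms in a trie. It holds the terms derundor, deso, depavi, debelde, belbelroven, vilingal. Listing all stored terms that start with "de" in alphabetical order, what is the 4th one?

deso

DFS of the "de" subtree visits, in order: "debelde", "depavi", "derundor", "deso"
Position 4: deso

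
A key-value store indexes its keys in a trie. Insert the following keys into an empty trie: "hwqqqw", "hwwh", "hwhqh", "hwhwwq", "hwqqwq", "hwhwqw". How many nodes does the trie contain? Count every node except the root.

18

Count nodes per top-level branch (shared prefixes stored once):
  'h'-branch (hwhqh, hwhwqw, hwhwwq, hwqqqw, hwqqwq, hwwh): 18 nodes
Sum: 18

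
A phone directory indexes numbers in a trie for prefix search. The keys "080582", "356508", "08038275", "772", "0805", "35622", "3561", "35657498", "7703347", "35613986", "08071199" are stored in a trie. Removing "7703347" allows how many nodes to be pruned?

Walk "7703347" from the leaf back toward the root, removing each node that no remaining word uses.
The suffix "03347" (5 nodes) is used only by "7703347"; the node for "77" still has the child "2", so pruning stops there.
Nodes removed: 5

5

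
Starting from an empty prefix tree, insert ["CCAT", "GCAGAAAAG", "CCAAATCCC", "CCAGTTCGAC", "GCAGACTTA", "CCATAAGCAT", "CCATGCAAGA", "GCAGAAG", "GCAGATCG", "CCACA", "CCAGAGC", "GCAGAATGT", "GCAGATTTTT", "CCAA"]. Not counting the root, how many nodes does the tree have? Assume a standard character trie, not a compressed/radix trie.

Insert word by word; a character creates a node only if that edge doesn't already exist:
  "CCAT" → 4 new (C, C, A, T)
  "GCAGAAAAG" → 9 new (G, C, A, G, A, A, A, A, G)
  "CCAAATCCC" → prefix "CCA" already present; 6 new (A, A, T, C, C, C)
  "CCAGTTCGAC" → prefix "CCA" already present; 7 new (G, T, T, C, G, A, C)
  "GCAGACTTA" → prefix "GCAGA" already present; 4 new (C, T, T, A)
  "CCATAAGCAT" → prefix "CCAT" already present; 6 new (A, A, G, C, A, T)
  "CCATGCAAGA" → prefix "CCAT" already present; 6 new (G, C, A, A, G, A)
  "GCAGAAG" → prefix "GCAGAA" already present; 1 new (G)
  "GCAGATCG" → prefix "GCAGA" already present; 3 new (T, C, G)
  "CCACA" → prefix "CCA" already present; 2 new (C, A)
  "CCAGAGC" → prefix "CCAG" already present; 3 new (A, G, C)
  "GCAGAATGT" → prefix "GCAGAA" already present; 3 new (T, G, T)
  "GCAGATTTTT" → prefix "GCAGAT" already present; 4 new (T, T, T, T)
  "CCAA" → prefix "CCAA" already present; 0 new (none)
Total nodes = 4 + 9 + 6 + 7 + 4 + 6 + 6 + 1 + 3 + 2 + 3 + 3 + 4 + 0 = 58

58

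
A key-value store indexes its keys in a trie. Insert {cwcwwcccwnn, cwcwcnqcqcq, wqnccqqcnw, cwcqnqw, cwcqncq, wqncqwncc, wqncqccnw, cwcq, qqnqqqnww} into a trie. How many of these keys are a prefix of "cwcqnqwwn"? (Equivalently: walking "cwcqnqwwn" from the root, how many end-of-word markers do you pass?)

Walk "cwcqnqwwn" from the root; an end-of-word marker is hit whenever a stored word is a prefix of "cwcqnqwwn".
Prefixes of the query that are stored words: "cwcq", "cwcqnqw"
Count: 2

2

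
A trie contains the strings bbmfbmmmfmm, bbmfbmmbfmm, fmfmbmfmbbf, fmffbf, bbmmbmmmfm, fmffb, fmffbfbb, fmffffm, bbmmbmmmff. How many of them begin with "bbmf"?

2

Traverse to the node for "bbmf", then collect every word in that subtree.
Matches: "bbmfbmmbfmm", "bbmfbmmmfmm"
Count: 2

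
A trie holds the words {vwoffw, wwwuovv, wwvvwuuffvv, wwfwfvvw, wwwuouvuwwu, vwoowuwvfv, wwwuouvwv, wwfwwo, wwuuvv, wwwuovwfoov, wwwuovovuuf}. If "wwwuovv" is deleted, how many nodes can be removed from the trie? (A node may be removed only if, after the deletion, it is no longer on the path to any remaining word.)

A node on "wwwuovv"'s path can go only if nothing else ends at it or branches off below it.
The suffix "v" (1 node) is used only by "wwwuovv"; the node for "wwwuov" still has the child "w", so pruning stops there.
Nodes removed: 1

1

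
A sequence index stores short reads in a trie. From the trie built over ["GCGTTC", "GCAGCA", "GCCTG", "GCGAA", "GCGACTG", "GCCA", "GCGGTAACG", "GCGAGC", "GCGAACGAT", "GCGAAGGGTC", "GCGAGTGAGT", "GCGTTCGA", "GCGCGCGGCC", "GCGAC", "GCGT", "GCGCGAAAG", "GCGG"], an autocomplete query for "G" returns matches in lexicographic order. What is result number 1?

GCAGCA

Filter for "G…" and sort: "GCAGCA", "GCCA", "GCCTG", "GCGAA", "GCGAACGAT", "GCGAAGGGTC", "GCGAC", "GCGACTG", "GCGAGC", "GCGAGTGAGT", "GCGCGAAAG", "GCGCGCGGCC", "GCGG", "GCGGTAACG", "GCGT", "GCGTTC", "GCGTTCGA"
Position 1: GCAGCA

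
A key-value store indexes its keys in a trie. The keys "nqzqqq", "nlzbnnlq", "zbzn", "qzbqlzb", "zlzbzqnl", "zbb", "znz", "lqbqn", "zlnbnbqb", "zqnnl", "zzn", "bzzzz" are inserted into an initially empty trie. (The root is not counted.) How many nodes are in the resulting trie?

Count nodes per top-level branch (shared prefixes stored once):
  'b'-branch (bzzzz): 5 nodes
  'l'-branch (lqbqn): 5 nodes
  'n'-branch (nlzbnnlq, nqzqqq): 13 nodes
  'q'-branch (qzbqlzb): 7 nodes
  'z'-branch (zbb, zbzn, zlnbnbqb, zlzbzqnl, znz, zqnnl, zzn): 26 nodes
Sum: 56

56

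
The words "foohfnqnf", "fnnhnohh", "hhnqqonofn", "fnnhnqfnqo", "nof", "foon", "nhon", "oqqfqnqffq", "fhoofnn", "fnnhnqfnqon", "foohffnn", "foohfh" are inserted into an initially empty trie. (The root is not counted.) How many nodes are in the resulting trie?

Trace insertions, counting only characters that open a new branch:
  "foohfnqnf" → 9 new (f, o, o, h, f, n, q, n, f)
  "fnnhnohh" → prefix "f" already present; 7 new (n, n, h, n, o, h, h)
  "hhnqqonofn" → 10 new (h, h, n, q, q, o, n, o, f, n)
  "fnnhnqfnqo" → prefix "fnnhn" already present; 5 new (q, f, n, q, o)
  "nof" → 3 new (n, o, f)
  "foon" → prefix "foo" already present; 1 new (n)
  "nhon" → prefix "n" already present; 3 new (h, o, n)
  "oqqfqnqffq" → 10 new (o, q, q, f, q, n, q, f, f, q)
  "fhoofnn" → prefix "f" already present; 6 new (h, o, o, f, n, n)
  "fnnhnqfnqon" → prefix "fnnhnqfnqo" already present; 1 new (n)
  "foohffnn" → prefix "foohf" already present; 3 new (f, n, n)
  "foohfh" → prefix "foohf" already present; 1 new (h)
Total nodes = 9 + 7 + 10 + 5 + 3 + 1 + 3 + 10 + 6 + 1 + 3 + 1 = 59

59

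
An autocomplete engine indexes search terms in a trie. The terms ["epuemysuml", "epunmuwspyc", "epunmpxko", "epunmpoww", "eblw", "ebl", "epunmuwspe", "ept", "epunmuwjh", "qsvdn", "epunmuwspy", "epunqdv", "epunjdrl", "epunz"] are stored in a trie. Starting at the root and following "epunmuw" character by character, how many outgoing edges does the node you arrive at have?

The children of the "epunmuw" node are the distinct next characters among strings starting with "epunmuw".
Characters that immediately follow "epunmuw" among the stored strings: {j, s}.
That node has 2 child edges.

2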